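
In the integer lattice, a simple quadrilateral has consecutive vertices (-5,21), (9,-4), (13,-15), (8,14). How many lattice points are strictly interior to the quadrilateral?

The shoelace formula gives twice the area as |((-5)·(-4) − 9·21) + (9·(-15) − 13·(-4)) + (13·14 − 8·(-15)) + (8·21 − (-5)·14)| = 288, so the area is 144.
The number of boundary lattice points is Σ gcd(|Δx|,|Δy|) = gcd(14,25) + gcd(4,11) + gcd(5,29) + gcd(13,7) = 1+1+1+1 = 4.
Pick's theorem gives I = A − B/2 + 1 = 144 − 4/2 + 1 = 143.

143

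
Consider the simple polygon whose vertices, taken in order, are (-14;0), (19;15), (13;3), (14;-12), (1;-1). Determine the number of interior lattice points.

276

By the shoelace formula, twice the signed area is |((-14)·15 − 19·0) + (19·3 − 13·15) + (13·(-12) − 14·3) + (14·(-1) − 1·(-12)) + (1·0 − (-14)·(-1))| = 562, so the area is 281.
The number of boundary lattice points is Σ gcd(|Δx|,|Δy|) = gcd(33,15) + gcd(6,12) + gcd(1,15) + gcd(13,11) + gcd(15,1) = 3+6+1+1+1 = 12.
Pick's theorem gives I = A − B/2 + 1 = 281 − 12/2 + 1 = 276.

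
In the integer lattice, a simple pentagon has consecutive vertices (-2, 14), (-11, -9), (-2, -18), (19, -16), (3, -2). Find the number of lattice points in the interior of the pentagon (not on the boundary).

381

By the shoelace formula, twice the signed area is |[(-2)·(-9) − (-11)·14] + [(-11)·(-18) − (-2)·(-9)] + [(-2)·(-16) − 19·(-18)] + [19·(-2) − 3·(-16)] + [3·14 − (-2)·(-2)]| = 774, so the area is 387.
Summing gcd(|Δx|,|Δy|) over the edges gives the boundary count: gcd(9,23) + gcd(9,9) + gcd(21,2) + gcd(16,14) + gcd(5,16) = 1+9+1+2+1 = 14.
By Pick's theorem A = I + B/2 − 1, so I = 387 − 14/2 + 1 = 381.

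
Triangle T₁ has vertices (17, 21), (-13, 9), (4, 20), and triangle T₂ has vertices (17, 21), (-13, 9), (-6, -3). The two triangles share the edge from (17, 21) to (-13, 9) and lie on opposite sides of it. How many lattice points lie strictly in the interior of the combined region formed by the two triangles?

284

The union is the simple quadrilateral with vertices (17, 21), (4, 20), (-13, 9), (-6, -3) in order.
The shoelace formula gives twice the area as |[17·20 − 4·21] + [4·9 − (-13)·20] + [(-13)·(-3) − (-6)·9] + [(-6)·21 − 17·(-3)]| = 570, so the area is 285.
The number of boundary lattice points is Σ gcd(|Δx|,|Δy|) = gcd(13,1) + gcd(17,11) + gcd(7,12) + gcd(23,24) = 1+1+1+1 = 4.
By Pick's theorem I = A − B/2 + 1 = 285 − 4/2 + 1 = 284.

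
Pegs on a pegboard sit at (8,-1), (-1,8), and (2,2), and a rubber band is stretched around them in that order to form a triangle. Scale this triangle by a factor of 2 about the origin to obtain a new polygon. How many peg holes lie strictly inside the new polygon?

40

The shoelace formula gives twice the area as |[8·8 − (-1)·(-1)] + [(-1)·2 − 2·8] + [2·(-1) − 8·2]| = 27, so the area is 27/2.
The number of boundary lattice points is Σ gcd(|Δx|,|Δy|) = gcd(9,9) + gcd(3,6) + gcd(6,3) = 9+3+3 = 15.
Scaling by 2 multiplies the area by 2² = 4 (so the new area is 54) and multiplies the boundary lattice-point count by 2, giving 30.
By Pick's theorem, the interior count of the dilated polygon is 54 − 30/2 + 1 = 40.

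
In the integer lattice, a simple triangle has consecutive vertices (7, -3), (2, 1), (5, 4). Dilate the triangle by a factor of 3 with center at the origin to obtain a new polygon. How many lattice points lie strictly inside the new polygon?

Using the shoelace formula, 2A = |[7·1 − 2·(-3)] + [2·4 − 5·1] + [5·(-3) − 7·4]| = 27, so the area is 27/2.
Along each edge there are gcd(|Δx|,|Δy|)+1 lattice points, so counting each shared vertex once the boundary has gcd(5,4) + gcd(3,3) + gcd(2,7) = 1+3+1 = 5.
Scaling by 3 multiplies the area by 3² = 9 (so the new area is 121.5) and multiplies the boundary lattice-point count by 3, giving 15.
By Pick's theorem, the interior count of the dilated polygon is 121.5 − 15/2 + 1 = 115.

115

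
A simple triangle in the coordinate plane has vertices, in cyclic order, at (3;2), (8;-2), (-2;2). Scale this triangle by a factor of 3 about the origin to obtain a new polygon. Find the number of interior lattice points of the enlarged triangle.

Using the shoelace formula, 2A = |(3·(-2) − 8·2) + (8·2 − (-2)·(-2)) + ((-2)·2 − 3·2)| = 20, so the area is 10.
The number of boundary lattice points is Σ gcd(|Δx|,|Δy|) = gcd(5,4) + gcd(10,4) + gcd(5,0) = 1+2+5 = 8.
Scaling by 3 multiplies the area by 3² = 9 (so the new area is 90) and multiplies the boundary lattice-point count by 3, giving 24.
By Pick's theorem, the interior count of the dilated polygon is 90 − 24/2 + 1 = 79.

79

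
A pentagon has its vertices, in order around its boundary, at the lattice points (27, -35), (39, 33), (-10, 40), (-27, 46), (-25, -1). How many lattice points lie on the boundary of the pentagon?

The number of boundary lattice points is Σ gcd(|Δx|,|Δy|) = gcd(12,68) + gcd(49,7) + gcd(17,6) + gcd(2,47) + gcd(52,34) = 4+7+1+1+2 = 15.

15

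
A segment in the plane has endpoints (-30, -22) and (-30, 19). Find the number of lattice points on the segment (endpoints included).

The number of lattice points on a segment between lattice points is gcd(|Δx|,|Δy|) + 1 = gcd(0,41) + 1 = 41 + 1 = 42.

42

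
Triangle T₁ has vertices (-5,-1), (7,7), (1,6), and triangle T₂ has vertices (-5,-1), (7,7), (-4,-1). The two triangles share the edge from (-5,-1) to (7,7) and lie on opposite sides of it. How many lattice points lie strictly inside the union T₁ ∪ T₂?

The union is the simple quadrilateral with vertices (-5,-1), (1,6), (7,7), (-4,-1) in order.
By the shoelace formula, twice the signed area is |((-5)·6 − 1·(-1)) + (1·7 − 7·6) + (7·(-1) − (-4)·7) + ((-4)·(-1) − (-5)·(-1))| = 44, so the area is 22.
Along each edge there are gcd(|Δx|,|Δy|)+1 lattice points, so counting each shared vertex once the boundary has gcd(6,7) + gcd(6,1) + gcd(11,8) + gcd(1,0) = 1+1+1+1 = 4.
By Pick's theorem I = A − B/2 + 1 = 22 − 4/2 + 1 = 21.

21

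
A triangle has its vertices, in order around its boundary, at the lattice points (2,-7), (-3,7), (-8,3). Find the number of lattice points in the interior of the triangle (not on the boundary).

By the shoelace formula, twice the signed area is |(2·7 − (-3)·(-7)) + ((-3)·3 − (-8)·7) + ((-8)·(-7) − 2·3)| = 90, so the area is 45.
Summing gcd(|Δx|,|Δy|) over the edges gives the boundary count: gcd(5,14) + gcd(5,4) + gcd(10,10) = 1+1+10 = 12.
By Pick's theorem A = I + B/2 − 1, so I = 45 − 12/2 + 1 = 40.

40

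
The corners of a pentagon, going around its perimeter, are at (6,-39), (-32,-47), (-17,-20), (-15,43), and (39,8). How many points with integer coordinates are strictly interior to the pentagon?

3040

Using the shoelace formula, 2A = |[6·(-47) − (-32)·(-39)] + [(-32)·(-20) − (-17)·(-47)] + [(-17)·43 − (-15)·(-20)] + [(-15)·8 − 39·43] + [39·(-39) − 6·8]| = 6086, so the area is 3043.
The number of boundary lattice points is Σ gcd(|Δx|,|Δy|) = gcd(38,8) + gcd(15,27) + gcd(2,63) + gcd(54,35) + gcd(33,47) = 2+3+1+1+1 = 8.
By Pick's theorem A = I + B/2 − 1, so I = 3043 − 8/2 + 1 = 3040.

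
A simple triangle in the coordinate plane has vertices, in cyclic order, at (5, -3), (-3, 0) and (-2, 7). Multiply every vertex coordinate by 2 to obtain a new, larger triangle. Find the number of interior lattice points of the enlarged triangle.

116

The shoelace formula gives twice the area as |(5·0 − (-3)·(-3)) + ((-3)·7 − (-2)·0) + ((-2)·(-3) − 5·7)| = 59, so the area is 29.5.
Along each edge there are gcd(|Δx|,|Δy|)+1 lattice points, so counting each shared vertex once the boundary has gcd(8,3) + gcd(1,7) + gcd(7,10) = 1+1+1 = 3.
Scaling by 2 multiplies the area by 2² = 4 (so the new area is 118) and multiplies the boundary lattice-point count by 2, giving 6.
By Pick's theorem, the interior count of the dilated polygon is 118 − 6/2 + 1 = 116.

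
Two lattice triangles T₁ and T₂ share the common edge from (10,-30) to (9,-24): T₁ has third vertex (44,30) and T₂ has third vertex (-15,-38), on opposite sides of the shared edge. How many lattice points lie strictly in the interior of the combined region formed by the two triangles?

The union is the simple quadrilateral with vertices (10,-30), (44,30), (9,-24), (-15,-38) in order.
Using the shoelace formula, 2A = |(10·30 − 44·(-30)) + (44·(-24) − 9·30) + (9·(-38) − (-15)·(-24)) + ((-15)·(-30) − 10·(-38))| = 422, so the area is 211.
Along each edge there are gcd(|Δx|,|Δy|)+1 lattice points, so counting each shared vertex once the boundary has gcd(34,60) + gcd(35,54) + gcd(24,14) + gcd(25,8) = 2+1+2+1 = 6.
By Pick's theorem I = A − B/2 + 1 = 211 − 6/2 + 1 = 209.

209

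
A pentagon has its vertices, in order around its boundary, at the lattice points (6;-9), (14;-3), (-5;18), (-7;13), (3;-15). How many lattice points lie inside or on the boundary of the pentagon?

273

The shoelace formula gives twice the area as |(6·(-3) − 14·(-9)) + (14·18 − (-5)·(-3)) + ((-5)·13 − (-7)·18) + ((-7)·(-15) − 3·13) + (3·(-9) − 6·(-15))| = 535, so the area is 267.5.
The number of boundary lattice points is Σ gcd(|Δx|,|Δy|) = gcd(8,6) + gcd(19,21) + gcd(2,5) + gcd(10,28) + gcd(3,6) = 2+1+1+2+3 = 9.
Pick's theorem gives I = A − B/2 + 1 = 267.5 − 9/2 + 1 = 264, so the closed region contains I + B = 264 + 9 = 273 lattice points.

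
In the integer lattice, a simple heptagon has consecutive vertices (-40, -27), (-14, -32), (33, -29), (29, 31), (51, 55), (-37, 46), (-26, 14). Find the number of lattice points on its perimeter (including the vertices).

The number of boundary lattice points is Σ gcd(|Δx|,|Δy|) = gcd(26,5) + gcd(47,3) + gcd(4,60) + gcd(22,24) + gcd(88,9) + gcd(11,32) + gcd(14,41) = 1+1+4+2+1+1+1 = 11.

11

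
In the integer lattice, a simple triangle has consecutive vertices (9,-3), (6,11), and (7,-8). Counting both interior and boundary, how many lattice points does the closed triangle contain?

Using the shoelace formula, 2A = |[9·11 − 6·(-3)] + [6·(-8) − 7·11] + [7·(-3) − 9·(-8)]| = 43, so the area is 43/2.
Summing gcd(|Δx|,|Δy|) over the edges gives the boundary count: gcd(3,14) + gcd(1,19) + gcd(2,5) = 1+1+1 = 3.
Pick's theorem gives I = A − B/2 + 1 = 43/2 − 3/2 + 1 = 21, so the closed region contains I + B = 21 + 3 = 24 lattice points.

24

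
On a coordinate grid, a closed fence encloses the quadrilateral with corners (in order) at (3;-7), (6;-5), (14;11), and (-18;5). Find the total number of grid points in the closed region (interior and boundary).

The shoelace formula gives twice the area as |[3·(-5) − 6·(-7)] + [6·11 − 14·(-5)] + [14·5 − (-18)·11] + [(-18)·(-7) − 3·5]| = 542, so the area is 271.
Along each edge there are gcd(|Δx|,|Δy|)+1 lattice points, so counting each shared vertex once the boundary has gcd(3,2) + gcd(8,16) + gcd(32,6) + gcd(21,12) = 1+8+2+3 = 14.
Pick's theorem gives I = A − B/2 + 1 = 271 − 14/2 + 1 = 265, so the closed region contains I + B = 265 + 14 = 279 lattice points.

279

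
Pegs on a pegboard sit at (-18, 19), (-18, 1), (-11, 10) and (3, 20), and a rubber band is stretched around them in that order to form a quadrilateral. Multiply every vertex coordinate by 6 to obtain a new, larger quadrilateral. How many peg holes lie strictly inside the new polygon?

5731

By the shoelace formula, twice the signed area is |[(-18)·1 − (-18)·19] + [(-18)·10 − (-11)·1] + [(-11)·20 − 3·10] + [3·19 − (-18)·20]| = 322, so the area is 161.
Along each edge there are gcd(|Δx|,|Δy|)+1 lattice points, so counting each shared vertex once the boundary has gcd(0,18) + gcd(7,9) + gcd(14,10) + gcd(21,1) = 18+1+2+1 = 22.
Scaling by 6 multiplies the area by 6² = 36 (so the new area is 5796) and multiplies the boundary lattice-point count by 6, giving 132.
By Pick's theorem, the interior count of the dilated polygon is 5796 − 132/2 + 1 = 5731.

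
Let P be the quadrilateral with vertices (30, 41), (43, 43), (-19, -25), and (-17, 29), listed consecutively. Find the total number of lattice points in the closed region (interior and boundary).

Using the shoelace formula, 2A = |(30·43 − 43·41) + (43·(-25) − (-19)·43) + ((-19)·29 − (-17)·(-25)) + ((-17)·41 − 30·29)| = 3274, so the area is 1637.
Summing gcd(|Δx|,|Δy|) over the edges gives the boundary count: gcd(13,2) + gcd(62,68) + gcd(2,54) + gcd(47,12) = 1+2+2+1 = 6.
Pick's theorem gives I = A − B/2 + 1 = 1637 − 6/2 + 1 = 1635, so the closed region contains I + B = 1635 + 6 = 1641 lattice points.

1641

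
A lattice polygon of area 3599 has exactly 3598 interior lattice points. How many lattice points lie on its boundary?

Pick's theorem gives A = I + B/2 − 1, so B = 2(A − I + 1) = 2(3599 − 3598 + 1) = 4.

4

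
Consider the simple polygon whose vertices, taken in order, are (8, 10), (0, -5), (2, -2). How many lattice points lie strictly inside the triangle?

The shoelace formula gives twice the area as |(8·(-5) − 0·10) + (0·(-2) − 2·(-5)) + (2·10 − 8·(-2))| = 6, so the area is 3.
Summing gcd(|Δx|,|Δy|) over the edges gives the boundary count: gcd(8,15) + gcd(2,3) + gcd(6,12) = 1+1+6 = 8.
By Pick's theorem A = I + B/2 − 1, so I = 3 − 8/2 + 1 = 0.

0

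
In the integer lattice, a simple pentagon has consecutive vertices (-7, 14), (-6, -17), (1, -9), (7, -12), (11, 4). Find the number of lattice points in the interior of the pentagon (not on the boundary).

Using the shoelace formula, 2A = |((-7)·(-17) − (-6)·14) + ((-6)·(-9) − 1·(-17)) + (1·(-12) − 7·(-9)) + (7·4 − 11·(-12)) + (11·14 − (-7)·4)| = 667, so the area is 667/2.
Along each edge there are gcd(|Δx|,|Δy|)+1 lattice points, so counting each shared vertex once the boundary has gcd(1,31) + gcd(7,8) + gcd(6,3) + gcd(4,16) + gcd(18,10) = 1+1+3+4+2 = 11.
By Pick's theorem A = I + B/2 − 1, so I = 667/2 − 11/2 + 1 = 329.

329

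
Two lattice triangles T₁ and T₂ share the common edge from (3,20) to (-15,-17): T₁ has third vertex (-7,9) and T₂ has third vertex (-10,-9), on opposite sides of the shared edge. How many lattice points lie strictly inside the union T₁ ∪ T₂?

105

The union is the simple quadrilateral with vertices (3,20), (-7,9), (-15,-17), (-10,-9) in order.
The shoelace formula gives twice the area as |[3·9 − (-7)·20] + [(-7)·(-17) − (-15)·9] + [(-15)·(-9) − (-10)·(-17)] + [(-10)·20 − 3·(-9)]| = 213, so the area is 213/2.
Along each edge there are gcd(|Δx|,|Δy|)+1 lattice points, so counting each shared vertex once the boundary has gcd(10,11) + gcd(8,26) + gcd(5,8) + gcd(13,29) = 1+2+1+1 = 5.
By Pick's theorem I = A − B/2 + 1 = 213/2 − 5/2 + 1 = 105.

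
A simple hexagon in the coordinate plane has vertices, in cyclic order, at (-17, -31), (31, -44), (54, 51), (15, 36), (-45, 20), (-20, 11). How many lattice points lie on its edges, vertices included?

13

Along each edge there are gcd(|Δx|,|Δy|)+1 lattice points, so counting each shared vertex once the boundary has gcd(48,13) + gcd(23,95) + gcd(39,15) + gcd(60,16) + gcd(25,9) + gcd(3,42) = 1+1+3+4+1+3 = 13.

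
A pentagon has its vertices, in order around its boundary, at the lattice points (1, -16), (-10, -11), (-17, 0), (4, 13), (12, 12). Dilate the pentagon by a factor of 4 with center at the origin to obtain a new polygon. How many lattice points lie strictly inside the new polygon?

Using the shoelace formula, 2A = |[1·(-11) − (-10)·(-16)] + [(-10)·0 − (-17)·(-11)] + [(-17)·13 − 4·0] + [4·12 − 12·13] + [12·(-16) − 1·12]| = 891, so the area is 891/2.
Summing gcd(|Δx|,|Δy|) over the edges gives the boundary count: gcd(11,5) + gcd(7,11) + gcd(21,13) + gcd(8,1) + gcd(11,28) = 1+1+1+1+1 = 5.
Scaling by 4 multiplies the area by 4² = 16 (so the new area is 7128) and multiplies the boundary lattice-point count by 4, giving 20.
By Pick's theorem, the interior count of the dilated polygon is 7128 − 20/2 + 1 = 7119.

7119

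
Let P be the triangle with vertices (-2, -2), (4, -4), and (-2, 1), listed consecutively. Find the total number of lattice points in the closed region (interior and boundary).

13

The shoelace formula gives twice the area as |((-2)·(-4) − 4·(-2)) + (4·1 − (-2)·(-4)) + ((-2)·(-2) − (-2)·1)| = 18, so the area is 9.
The number of boundary lattice points is Σ gcd(|Δx|,|Δy|) = gcd(6,2) + gcd(6,5) + gcd(0,3) = 2+1+3 = 6.
Pick's theorem gives I = A − B/2 + 1 = 9 − 6/2 + 1 = 7, so the closed region contains I + B = 7 + 6 = 13 lattice points.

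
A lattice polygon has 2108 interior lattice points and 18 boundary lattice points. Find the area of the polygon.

2116

By Pick's theorem, A = I + B/2 − 1 = 2108 + 18/2 − 1 = 2116.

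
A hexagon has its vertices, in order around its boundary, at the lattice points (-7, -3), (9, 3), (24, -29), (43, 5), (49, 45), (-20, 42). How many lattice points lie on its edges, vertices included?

10

The number of boundary lattice points is Σ gcd(|Δx|,|Δy|) = gcd(16,6) + gcd(15,32) + gcd(19,34) + gcd(6,40) + gcd(69,3) + gcd(13,45) = 2+1+1+2+3+1 = 10.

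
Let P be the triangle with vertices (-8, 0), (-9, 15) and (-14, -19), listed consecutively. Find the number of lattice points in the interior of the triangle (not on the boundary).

The shoelace formula gives twice the area as |[(-8)·15 − (-9)·0] + [(-9)·(-19) − (-14)·15] + [(-14)·0 − (-8)·(-19)]| = 109, so the area is 109/2.
The number of boundary lattice points is Σ gcd(|Δx|,|Δy|) = gcd(1,15) + gcd(5,34) + gcd(6,19) = 1+1+1 = 3.
By Pick's theorem A = I + B/2 − 1, so I = 109/2 − 3/2 + 1 = 54.

54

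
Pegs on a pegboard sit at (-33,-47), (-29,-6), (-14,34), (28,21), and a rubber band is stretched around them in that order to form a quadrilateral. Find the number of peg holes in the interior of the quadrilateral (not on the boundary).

2049

By the shoelace formula, twice the signed area is |[(-33)·(-6) − (-29)·(-47)] + [(-29)·34 − (-14)·(-6)] + [(-14)·21 − 28·34] + [28·(-47) − (-33)·21]| = 4104, so the area is 2052.
The number of boundary lattice points is Σ gcd(|Δx|,|Δy|) = gcd(4,41) + gcd(15,40) + gcd(42,13) + gcd(61,68) = 1+5+1+1 = 8.
Pick's theorem gives I = A − B/2 + 1 = 2052 − 8/2 + 1 = 2049.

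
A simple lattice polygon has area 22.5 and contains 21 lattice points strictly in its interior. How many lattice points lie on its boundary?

Pick's theorem gives A = I + B/2 − 1, so B = 2(A − I + 1) = 2(22.5 − 21 + 1) = 5.

5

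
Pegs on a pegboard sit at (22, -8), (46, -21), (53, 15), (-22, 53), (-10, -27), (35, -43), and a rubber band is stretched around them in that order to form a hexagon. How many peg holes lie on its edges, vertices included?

Along each edge there are gcd(|Δx|,|Δy|)+1 lattice points, so counting each shared vertex once the boundary has gcd(24,13) + gcd(7,36) + gcd(75,38) + gcd(12,80) + gcd(45,16) + gcd(13,35) = 1+1+1+4+1+1 = 9.

9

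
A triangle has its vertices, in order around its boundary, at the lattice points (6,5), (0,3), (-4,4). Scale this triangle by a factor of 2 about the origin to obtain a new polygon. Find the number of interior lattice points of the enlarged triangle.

25

By the shoelace formula, twice the signed area is |[6·3 − 0·5] + [0·4 − (-4)·3] + [(-4)·5 − 6·4]| = 14, so the area is 7.
Summing gcd(|Δx|,|Δy|) over the edges gives the boundary count: gcd(6,2) + gcd(4,1) + gcd(10,1) = 2+1+1 = 4.
Scaling by 2 multiplies the area by 2² = 4 (so the new area is 28) and multiplies the boundary lattice-point count by 2, giving 8.
By Pick's theorem, the interior count of the dilated polygon is 28 − 8/2 + 1 = 25.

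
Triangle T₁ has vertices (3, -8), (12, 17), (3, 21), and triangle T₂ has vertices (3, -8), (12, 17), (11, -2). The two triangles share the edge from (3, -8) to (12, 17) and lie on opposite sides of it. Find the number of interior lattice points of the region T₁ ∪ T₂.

The union is the simple quadrilateral with vertices (3, -8), (3, 21), (12, 17), (11, -2) in order.
By the shoelace formula, twice the signed area is |(3·21 − 3·(-8)) + (3·17 − 12·21) + (12·(-2) − 11·17) + (11·(-8) − 3·(-2))| = 407, so the area is 407/2.
Summing gcd(|Δx|,|Δy|) over the edges gives the boundary count: gcd(0,29) + gcd(9,4) + gcd(1,19) + gcd(8,6) = 29+1+1+2 = 33.
By Pick's theorem I = A − B/2 + 1 = 407/2 − 33/2 + 1 = 188.

188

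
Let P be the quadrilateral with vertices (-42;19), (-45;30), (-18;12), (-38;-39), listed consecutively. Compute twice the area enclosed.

The shoelace formula gives twice the area as |((-42)·30 − (-45)·19) + ((-45)·12 − (-18)·30) + ((-18)·(-39) − (-38)·12) + ((-38)·19 − (-42)·(-39))| = 1607, so the area is 803.5.

1607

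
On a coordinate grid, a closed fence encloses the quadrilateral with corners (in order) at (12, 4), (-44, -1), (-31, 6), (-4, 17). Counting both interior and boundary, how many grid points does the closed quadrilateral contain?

The shoelace formula gives twice the area as |[12·(-1) − (-44)·4] + [(-44)·6 − (-31)·(-1)] + [(-31)·17 − (-4)·6] + [(-4)·4 − 12·17]| = 854, so the area is 427.
Summing gcd(|Δx|,|Δy|) over the edges gives the boundary count: gcd(56,5) + gcd(13,7) + gcd(27,11) + gcd(16,13) = 1+1+1+1 = 4.
Pick's theorem gives I = A − B/2 + 1 = 427 − 4/2 + 1 = 426, so the closed region contains I + B = 426 + 4 = 430 lattice points.

430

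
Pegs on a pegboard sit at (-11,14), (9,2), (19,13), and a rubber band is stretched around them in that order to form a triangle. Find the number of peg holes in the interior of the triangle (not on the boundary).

168

The shoelace formula gives twice the area as |((-11)·2 − 9·14) + (9·13 − 19·2) + (19·14 − (-11)·13)| = 340, so the area is 170.
Along each edge there are gcd(|Δx|,|Δy|)+1 lattice points, so counting each shared vertex once the boundary has gcd(20,12) + gcd(10,11) + gcd(30,1) = 4+1+1 = 6.
By Pick's theorem A = I + B/2 − 1, so I = 170 − 6/2 + 1 = 168.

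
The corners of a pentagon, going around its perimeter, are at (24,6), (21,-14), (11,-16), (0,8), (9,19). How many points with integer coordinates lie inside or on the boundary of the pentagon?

519

By the shoelace formula, twice the signed area is |[24·(-14) − 21·6] + [21·(-16) − 11·(-14)] + [11·8 − 0·(-16)] + [0·19 − 9·8] + [9·6 − 24·19]| = 1030, so the area is 515.
The number of boundary lattice points is Σ gcd(|Δx|,|Δy|) = gcd(3,20) + gcd(10,2) + gcd(11,24) + gcd(9,11) + gcd(15,13) = 1+2+1+1+1 = 6.
Pick's theorem gives I = A − B/2 + 1 = 515 − 6/2 + 1 = 513, so the closed region contains I + B = 513 + 6 = 519 lattice points.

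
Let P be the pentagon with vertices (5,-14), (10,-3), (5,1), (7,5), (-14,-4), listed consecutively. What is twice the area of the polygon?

Using the shoelace formula, 2A = |(5·(-3) − 10·(-14)) + (10·1 − 5·(-3)) + (5·5 − 7·1) + (7·(-4) − (-14)·5) + ((-14)·(-14) − 5·(-4))| = 426, so the area is 213.

426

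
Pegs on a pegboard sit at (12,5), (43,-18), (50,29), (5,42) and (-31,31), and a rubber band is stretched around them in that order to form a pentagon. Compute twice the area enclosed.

The shoelace formula gives twice the area as |[12·(-18) − 43·5] + [43·29 − 50·(-18)] + [50·42 − 5·29] + [5·31 − (-31)·42] + [(-31)·5 − 12·31]| = 4601, so the area is 4601/2.

4601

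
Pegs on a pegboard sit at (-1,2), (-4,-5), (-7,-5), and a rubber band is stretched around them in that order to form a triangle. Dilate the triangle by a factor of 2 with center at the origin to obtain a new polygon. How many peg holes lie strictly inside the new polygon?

By the shoelace formula, twice the signed area is |((-1)·(-5) − (-4)·2) + ((-4)·(-5) − (-7)·(-5)) + ((-7)·2 − (-1)·(-5))| = 21, so the area is 21/2.
The number of boundary lattice points is Σ gcd(|Δx|,|Δy|) = gcd(3,7) + gcd(3,0) + gcd(6,7) = 1+3+1 = 5.
Scaling by 2 multiplies the area by 2² = 4 (so the new area is 42) and multiplies the boundary lattice-point count by 2, giving 10.
By Pick's theorem, the interior count of the dilated polygon is 42 − 10/2 + 1 = 38.

38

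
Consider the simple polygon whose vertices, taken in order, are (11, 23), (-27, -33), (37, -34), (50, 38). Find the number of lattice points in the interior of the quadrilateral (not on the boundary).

3115

Using the shoelace formula, 2A = |[11·(-33) − (-27)·23] + [(-27)·(-34) − 37·(-33)] + [37·38 − 50·(-34)] + [50·23 − 11·38]| = 6235, so the area is 3117.5.
Along each edge there are gcd(|Δx|,|Δy|)+1 lattice points, so counting each shared vertex once the boundary has gcd(38,56) + gcd(64,1) + gcd(13,72) + gcd(39,15) = 2+1+1+3 = 7.
Pick's theorem gives I = A − B/2 + 1 = 3117.5 − 7/2 + 1 = 3115.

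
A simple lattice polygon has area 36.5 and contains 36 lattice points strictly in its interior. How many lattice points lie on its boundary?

3

Pick's theorem gives A = I + B/2 − 1, so B = 2(A − I + 1) = 2(36.5 − 36 + 1) = 3.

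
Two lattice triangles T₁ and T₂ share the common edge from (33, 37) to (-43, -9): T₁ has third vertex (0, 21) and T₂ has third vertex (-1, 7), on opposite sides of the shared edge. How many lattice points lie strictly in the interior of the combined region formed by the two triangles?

The union is the simple quadrilateral with vertices (33, 37), (0, 21), (-43, -9), (-1, 7) in order.
The shoelace formula gives twice the area as |(33·21 − 0·37) + (0·(-9) − (-43)·21) + ((-43)·7 − (-1)·(-9)) + ((-1)·37 − 33·7)| = 1018, so the area is 509.
The number of boundary lattice points is Σ gcd(|Δx|,|Δy|) = gcd(33,16) + gcd(43,30) + gcd(42,16) + gcd(34,30) = 1+1+2+2 = 6.
By Pick's theorem I = A − B/2 + 1 = 509 − 6/2 + 1 = 507.

507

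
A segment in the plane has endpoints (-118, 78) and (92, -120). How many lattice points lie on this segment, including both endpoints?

The number of lattice points on a segment between lattice points is gcd(|Δx|,|Δy|) + 1 = gcd(210,198) + 1 = 6 + 1 = 7.

7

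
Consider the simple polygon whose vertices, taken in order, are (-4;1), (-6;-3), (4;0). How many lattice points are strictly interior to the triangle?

16

The shoelace formula gives twice the area as |[(-4)·(-3) − (-6)·1] + [(-6)·0 − 4·(-3)] + [4·1 − (-4)·0]| = 34, so the area is 17.
Along each edge there are gcd(|Δx|,|Δy|)+1 lattice points, so counting each shared vertex once the boundary has gcd(2,4) + gcd(10,3) + gcd(8,1) = 2+1+1 = 4.
By Pick's theorem A = I + B/2 − 1, so I = 17 − 4/2 + 1 = 16.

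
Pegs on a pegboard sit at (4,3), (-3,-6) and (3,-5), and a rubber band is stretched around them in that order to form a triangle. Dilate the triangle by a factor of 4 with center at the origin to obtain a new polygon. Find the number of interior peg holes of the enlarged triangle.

371

By the shoelace formula, twice the signed area is |(4·(-6) − (-3)·3) + ((-3)·(-5) − 3·(-6)) + (3·3 − 4·(-5))| = 47, so the area is 47/2.
Summing gcd(|Δx|,|Δy|) over the edges gives the boundary count: gcd(7,9) + gcd(6,1) + gcd(1,8) = 1+1+1 = 3.
Scaling by 4 multiplies the area by 4² = 16 (so the new area is 376) and multiplies the boundary lattice-point count by 4, giving 12.
By Pick's theorem, the interior count of the dilated polygon is 376 − 12/2 + 1 = 371.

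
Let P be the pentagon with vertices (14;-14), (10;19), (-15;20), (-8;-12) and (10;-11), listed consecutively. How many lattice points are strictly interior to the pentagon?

Using the shoelace formula, 2A = |[14·19 − 10·(-14)] + [10·20 − (-15)·19] + [(-15)·(-12) − (-8)·20] + [(-8)·(-11) − 10·(-12)] + [10·(-14) − 14·(-11)]| = 1453, so the area is 1453/2.
The number of boundary lattice points is Σ gcd(|Δx|,|Δy|) = gcd(4,33) + gcd(25,1) + gcd(7,32) + gcd(18,1) + gcd(4,3) = 1+1+1+1+1 = 5.
By Pick's theorem A = I + B/2 − 1, so I = 1453/2 − 5/2 + 1 = 725.

725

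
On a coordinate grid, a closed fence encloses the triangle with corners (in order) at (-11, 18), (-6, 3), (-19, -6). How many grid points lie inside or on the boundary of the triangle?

128

Using the shoelace formula, 2A = |[(-11)·3 − (-6)·18] + [(-6)·(-6) − (-19)·3] + [(-19)·18 − (-11)·(-6)]| = 240, so the area is 120.
Summing gcd(|Δx|,|Δy|) over the edges gives the boundary count: gcd(5,15) + gcd(13,9) + gcd(8,24) = 5+1+8 = 14.
Pick's theorem gives I = A − B/2 + 1 = 120 − 14/2 + 1 = 114, so the closed region contains I + B = 114 + 14 = 128 lattice points.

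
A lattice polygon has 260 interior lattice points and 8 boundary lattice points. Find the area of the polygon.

By Pick's theorem, A = I + B/2 − 1 = 260 + 8/2 − 1 = 263.

263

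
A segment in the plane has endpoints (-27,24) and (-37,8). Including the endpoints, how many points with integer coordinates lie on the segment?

3

The number of lattice points on a segment between lattice points is gcd(|Δx|,|Δy|) + 1 = gcd(10,16) + 1 = 2 + 1 = 3.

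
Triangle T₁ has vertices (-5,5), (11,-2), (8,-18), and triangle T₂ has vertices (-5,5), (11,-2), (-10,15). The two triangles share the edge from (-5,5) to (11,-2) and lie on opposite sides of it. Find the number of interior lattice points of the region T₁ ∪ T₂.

The union is the simple quadrilateral with vertices (-5,5), (8,-18), (11,-2), (-10,15) in order.
By the shoelace formula, twice the signed area is |[(-5)·(-18) − 8·5] + [8·(-2) − 11·(-18)] + [11·15 − (-10)·(-2)] + [(-10)·5 − (-5)·15]| = 402, so the area is 201.
The number of boundary lattice points is Σ gcd(|Δx|,|Δy|) = gcd(13,23) + gcd(3,16) + gcd(21,17) + gcd(5,10) = 1+1+1+5 = 8.
By Pick's theorem I = A − B/2 + 1 = 201 − 8/2 + 1 = 198.

198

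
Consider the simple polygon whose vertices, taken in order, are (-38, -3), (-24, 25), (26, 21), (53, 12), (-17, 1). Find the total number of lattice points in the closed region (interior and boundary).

The shoelace formula gives twice the area as |((-38)·25 − (-24)·(-3)) + ((-24)·21 − 26·25) + (26·12 − 53·21) + (53·1 − (-17)·12) + ((-17)·(-3) − (-38)·1)| = 2631, so the area is 1315.5.
Along each edge there are gcd(|Δx|,|Δy|)+1 lattice points, so counting each shared vertex once the boundary has gcd(14,28) + gcd(50,4) + gcd(27,9) + gcd(70,11) + gcd(21,4) = 14+2+9+1+1 = 27.
Pick's theorem gives I = A − B/2 + 1 = 1315.5 − 27/2 + 1 = 1303, so the closed region contains I + B = 1303 + 27 = 1330 lattice points.

1330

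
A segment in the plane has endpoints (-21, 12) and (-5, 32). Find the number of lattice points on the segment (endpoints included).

5

The number of lattice points on a segment between lattice points is gcd(|Δx|,|Δy|) + 1 = gcd(16,20) + 1 = 4 + 1 = 5.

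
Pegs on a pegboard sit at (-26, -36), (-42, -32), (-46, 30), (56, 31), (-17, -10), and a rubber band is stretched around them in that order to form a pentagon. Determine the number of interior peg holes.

Using the shoelace formula, 2A = |[(-26)·(-32) − (-42)·(-36)] + [(-42)·30 − (-46)·(-32)] + [(-46)·31 − 56·30] + [56·(-10) − (-17)·31] + [(-17)·(-36) − (-26)·(-10)]| = 6199, so the area is 6199/2.
Summing gcd(|Δx|,|Δy|) over the edges gives the boundary count: gcd(16,4) + gcd(4,62) + gcd(102,1) + gcd(73,41) + gcd(9,26) = 4+2+1+1+1 = 9.
By Pick's theorem A = I + B/2 − 1, so I = 6199/2 − 9/2 + 1 = 3096.

3096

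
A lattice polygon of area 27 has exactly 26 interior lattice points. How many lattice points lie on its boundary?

Pick's theorem gives A = I + B/2 − 1, so B = 2(A − I + 1) = 2(27 − 26 + 1) = 4.

4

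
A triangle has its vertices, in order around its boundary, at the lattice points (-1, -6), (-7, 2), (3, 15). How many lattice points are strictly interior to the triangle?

Using the shoelace formula, 2A = |[(-1)·2 − (-7)·(-6)] + [(-7)·15 − 3·2] + [3·(-6) − (-1)·15]| = 158, so the area is 79.
Along each edge there are gcd(|Δx|,|Δy|)+1 lattice points, so counting each shared vertex once the boundary has gcd(6,8) + gcd(10,13) + gcd(4,21) = 2+1+1 = 4.
By Pick's theorem A = I + B/2 − 1, so I = 79 − 4/2 + 1 = 78.

78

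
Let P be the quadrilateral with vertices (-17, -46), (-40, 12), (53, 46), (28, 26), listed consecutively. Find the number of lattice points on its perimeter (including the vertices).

16

The number of boundary lattice points is Σ gcd(|Δx|,|Δy|) = gcd(23,58) + gcd(93,34) + gcd(25,20) + gcd(45,72) = 1+1+5+9 = 16.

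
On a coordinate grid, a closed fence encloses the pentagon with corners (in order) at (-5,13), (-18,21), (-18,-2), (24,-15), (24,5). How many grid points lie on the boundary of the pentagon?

46

The number of boundary lattice points is Σ gcd(|Δx|,|Δy|) = gcd(13,8) + gcd(0,23) + gcd(42,13) + gcd(0,20) + gcd(29,8) = 1+23+1+20+1 = 46.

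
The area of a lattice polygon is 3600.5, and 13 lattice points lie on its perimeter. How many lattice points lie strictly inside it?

3595

From Pick's theorem, I = A − B/2 + 1 = 3600.5 − 13/2 + 1 = 3595.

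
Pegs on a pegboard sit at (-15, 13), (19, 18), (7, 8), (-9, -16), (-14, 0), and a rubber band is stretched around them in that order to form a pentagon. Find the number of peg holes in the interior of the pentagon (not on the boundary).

The shoelace formula gives twice the area as |((-15)·18 − 19·13) + (19·8 − 7·18) + (7·(-16) − (-9)·8) + ((-9)·0 − (-14)·(-16)) + ((-14)·13 − (-15)·0)| = 937, so the area is 468.5.
Along each edge there are gcd(|Δx|,|Δy|)+1 lattice points, so counting each shared vertex once the boundary has gcd(34,5) + gcd(12,10) + gcd(16,24) + gcd(5,16) + gcd(1,13) = 1+2+8+1+1 = 13.
Pick's theorem gives I = A − B/2 + 1 = 468.5 − 13/2 + 1 = 463.

463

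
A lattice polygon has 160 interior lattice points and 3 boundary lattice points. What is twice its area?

321

By Pick's theorem, A = I + B/2 − 1 = 160 + 3/2 − 1 = 321/2.
Hence 2A = 321.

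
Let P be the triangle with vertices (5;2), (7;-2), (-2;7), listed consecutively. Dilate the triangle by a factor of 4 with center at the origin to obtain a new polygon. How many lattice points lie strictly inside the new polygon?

121

Using the shoelace formula, 2A = |(5·(-2) − 7·2) + (7·7 − (-2)·(-2)) + ((-2)·2 − 5·7)| = 18, so the area is 9.
Along each edge there are gcd(|Δx|,|Δy|)+1 lattice points, so counting each shared vertex once the boundary has gcd(2,4) + gcd(9,9) + gcd(7,5) = 2+9+1 = 12.
Scaling by 4 multiplies the area by 4² = 16 (so the new area is 144) and multiplies the boundary lattice-point count by 4, giving 48.
By Pick's theorem, the interior count of the dilated polygon is 144 − 48/2 + 1 = 121.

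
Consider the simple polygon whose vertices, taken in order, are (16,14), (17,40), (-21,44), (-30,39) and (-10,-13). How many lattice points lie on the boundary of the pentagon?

Summing gcd(|Δx|,|Δy|) over the edges gives the boundary count: gcd(1,26) + gcd(38,4) + gcd(9,5) + gcd(20,52) + gcd(26,27) = 1+2+1+4+1 = 9.

9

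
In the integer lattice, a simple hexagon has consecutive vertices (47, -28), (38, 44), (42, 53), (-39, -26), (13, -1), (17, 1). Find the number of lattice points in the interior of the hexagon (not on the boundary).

Using the shoelace formula, 2A = |[47·44 − 38·(-28)] + [38·53 − 42·44] + [42·(-26) − (-39)·53] + [(-39)·(-1) − 13·(-26)] + [13·1 − 17·(-1)] + [17·(-28) − 47·1]| = 4157, so the area is 4157/2.
Along each edge there are gcd(|Δx|,|Δy|)+1 lattice points, so counting each shared vertex once the boundary has gcd(9,72) + gcd(4,9) + gcd(81,79) + gcd(52,25) + gcd(4,2) + gcd(30,29) = 9+1+1+1+2+1 = 15.
By Pick's theorem A = I + B/2 − 1, so I = 4157/2 − 15/2 + 1 = 2072.

2072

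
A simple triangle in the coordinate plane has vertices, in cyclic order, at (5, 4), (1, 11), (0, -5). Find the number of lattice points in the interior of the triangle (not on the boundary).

35

The shoelace formula gives twice the area as |(5·11 − 1·4) + (1·(-5) − 0·11) + (0·4 − 5·(-5))| = 71, so the area is 71/2.
Summing gcd(|Δx|,|Δy|) over the edges gives the boundary count: gcd(4,7) + gcd(1,16) + gcd(5,9) = 1+1+1 = 3.
By Pick's theorem A = I + B/2 − 1, so I = 71/2 − 3/2 + 1 = 35.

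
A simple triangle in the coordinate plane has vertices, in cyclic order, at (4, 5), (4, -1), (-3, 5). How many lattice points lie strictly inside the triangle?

15

By the shoelace formula, twice the signed area is |(4·(-1) − 4·5) + (4·5 − (-3)·(-1)) + ((-3)·5 − 4·5)| = 42, so the area is 21.
Summing gcd(|Δx|,|Δy|) over the edges gives the boundary count: gcd(0,6) + gcd(7,6) + gcd(7,0) = 6+1+7 = 14.
By Pick's theorem A = I + B/2 − 1, so I = 21 − 14/2 + 1 = 15.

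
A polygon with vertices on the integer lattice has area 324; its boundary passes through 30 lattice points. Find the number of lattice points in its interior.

From Pick's theorem, I = A − B/2 + 1 = 324 − 30/2 + 1 = 310.

310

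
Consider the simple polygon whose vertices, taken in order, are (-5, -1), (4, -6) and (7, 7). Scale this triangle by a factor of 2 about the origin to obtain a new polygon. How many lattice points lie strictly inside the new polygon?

By the shoelace formula, twice the signed area is |((-5)·(-6) − 4·(-1)) + (4·7 − 7·(-6)) + (7·(-1) − (-5)·7)| = 132, so the area is 66.
The number of boundary lattice points is Σ gcd(|Δx|,|Δy|) = gcd(9,5) + gcd(3,13) + gcd(12,8) = 1+1+4 = 6.
Scaling by 2 multiplies the area by 2² = 4 (so the new area is 264) and multiplies the boundary lattice-point count by 2, giving 12.
By Pick's theorem, the interior count of the dilated polygon is 264 − 12/2 + 1 = 259.

259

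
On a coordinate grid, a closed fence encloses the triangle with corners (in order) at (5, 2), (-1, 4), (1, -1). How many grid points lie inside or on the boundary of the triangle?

16

The shoelace formula gives twice the area as |[5·4 − (-1)·2] + [(-1)·(-1) − 1·4] + [1·2 − 5·(-1)]| = 26, so the area is 13.
The number of boundary lattice points is Σ gcd(|Δx|,|Δy|) = gcd(6,2) + gcd(2,5) + gcd(4,3) = 2+1+1 = 4.
Pick's theorem gives I = A − B/2 + 1 = 13 − 4/2 + 1 = 12, so the closed region contains I + B = 12 + 4 = 16 lattice points.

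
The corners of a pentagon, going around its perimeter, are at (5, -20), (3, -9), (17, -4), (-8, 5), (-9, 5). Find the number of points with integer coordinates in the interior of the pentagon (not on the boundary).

Using the shoelace formula, 2A = |[5·(-9) − 3·(-20)] + [3·(-4) − 17·(-9)] + [17·5 − (-8)·(-4)] + [(-8)·5 − (-9)·5] + [(-9)·(-20) − 5·5]| = 369, so the area is 184.5.
Summing gcd(|Δx|,|Δy|) over the edges gives the boundary count: gcd(2,11) + gcd(14,5) + gcd(25,9) + gcd(1,0) + gcd(14,25) = 1+1+1+1+1 = 5.
By Pick's theorem A = I + B/2 − 1, so I = 184.5 − 5/2 + 1 = 183.

183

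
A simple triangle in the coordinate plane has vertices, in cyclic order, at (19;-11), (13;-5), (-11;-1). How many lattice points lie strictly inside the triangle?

51

By the shoelace formula, twice the signed area is |(19·(-5) − 13·(-11)) + (13·(-1) − (-11)·(-5)) + ((-11)·(-11) − 19·(-1))| = 120, so the area is 60.
Summing gcd(|Δx|,|Δy|) over the edges gives the boundary count: gcd(6,6) + gcd(24,4) + gcd(30,10) = 6+4+10 = 20.
Pick's theorem gives I = A − B/2 + 1 = 60 − 20/2 + 1 = 51.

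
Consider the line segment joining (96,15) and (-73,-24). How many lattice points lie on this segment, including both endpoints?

The number of lattice points on a segment between lattice points is gcd(|Δx|,|Δy|) + 1 = gcd(169,39) + 1 = 13 + 1 = 14.

14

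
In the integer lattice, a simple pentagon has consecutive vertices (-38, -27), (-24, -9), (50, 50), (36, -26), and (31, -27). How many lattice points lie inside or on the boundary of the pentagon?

The shoelace formula gives twice the area as |((-38)·(-9) − (-24)·(-27)) + ((-24)·50 − 50·(-9)) + (50·(-26) − 36·50) + (36·(-27) − 31·(-26)) + (31·(-27) − (-38)·(-27))| = 6185, so the area is 3092.5.
Summing gcd(|Δx|,|Δy|) over the edges gives the boundary count: gcd(14,18) + gcd(74,59) + gcd(14,76) + gcd(5,1) + gcd(69,0) = 2+1+2+1+69 = 75.
Pick's theorem gives I = A − B/2 + 1 = 3092.5 − 75/2 + 1 = 3056, so the closed region contains I + B = 3056 + 75 = 3131 lattice points.

3131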